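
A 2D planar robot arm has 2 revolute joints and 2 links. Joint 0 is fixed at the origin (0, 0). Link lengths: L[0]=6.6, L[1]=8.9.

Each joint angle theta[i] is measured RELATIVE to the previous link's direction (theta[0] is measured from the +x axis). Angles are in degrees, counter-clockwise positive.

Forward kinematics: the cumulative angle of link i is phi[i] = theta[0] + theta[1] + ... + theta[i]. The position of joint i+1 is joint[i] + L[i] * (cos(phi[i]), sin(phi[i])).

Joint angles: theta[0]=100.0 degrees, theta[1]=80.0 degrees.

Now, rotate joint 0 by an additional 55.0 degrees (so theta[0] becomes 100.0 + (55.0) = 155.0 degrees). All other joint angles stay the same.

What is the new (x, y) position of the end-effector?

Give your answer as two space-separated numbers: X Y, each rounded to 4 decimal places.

joint[0] = (0.0000, 0.0000)  (base)
link 0: phi[0] = 155 = 155 deg
  cos(155 deg) = -0.9063, sin(155 deg) = 0.4226
  joint[1] = (0.0000, 0.0000) + 6.6 * (-0.9063, 0.4226) = (0.0000 + -5.9816, 0.0000 + 2.7893) = (-5.9816, 2.7893)
link 1: phi[1] = 155 + 80 = 235 deg
  cos(235 deg) = -0.5736, sin(235 deg) = -0.8192
  joint[2] = (-5.9816, 2.7893) + 8.9 * (-0.5736, -0.8192) = (-5.9816 + -5.1048, 2.7893 + -7.2905) = (-11.0865, -4.5012)
End effector: (-11.0865, -4.5012)

Answer: -11.0865 -4.5012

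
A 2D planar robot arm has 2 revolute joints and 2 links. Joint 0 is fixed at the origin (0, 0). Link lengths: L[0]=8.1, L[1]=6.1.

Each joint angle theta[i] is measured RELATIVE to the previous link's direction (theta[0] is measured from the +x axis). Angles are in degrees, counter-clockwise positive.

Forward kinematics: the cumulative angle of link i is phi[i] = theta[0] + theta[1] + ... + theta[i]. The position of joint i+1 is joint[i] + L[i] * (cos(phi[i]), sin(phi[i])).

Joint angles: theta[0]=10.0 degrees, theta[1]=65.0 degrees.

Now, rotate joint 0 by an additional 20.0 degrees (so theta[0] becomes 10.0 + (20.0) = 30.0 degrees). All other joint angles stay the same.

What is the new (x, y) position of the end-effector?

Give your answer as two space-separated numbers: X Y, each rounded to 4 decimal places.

joint[0] = (0.0000, 0.0000)  (base)
link 0: phi[0] = 30 = 30 deg
  cos(30 deg) = 0.8660, sin(30 deg) = 0.5000
  joint[1] = (0.0000, 0.0000) + 8.1 * (0.8660, 0.5000) = (0.0000 + 7.0148, 0.0000 + 4.0500) = (7.0148, 4.0500)
link 1: phi[1] = 30 + 65 = 95 deg
  cos(95 deg) = -0.0872, sin(95 deg) = 0.9962
  joint[2] = (7.0148, 4.0500) + 6.1 * (-0.0872, 0.9962) = (7.0148 + -0.5317, 4.0500 + 6.0768) = (6.4832, 10.1268)
End effector: (6.4832, 10.1268)

Answer: 6.4832 10.1268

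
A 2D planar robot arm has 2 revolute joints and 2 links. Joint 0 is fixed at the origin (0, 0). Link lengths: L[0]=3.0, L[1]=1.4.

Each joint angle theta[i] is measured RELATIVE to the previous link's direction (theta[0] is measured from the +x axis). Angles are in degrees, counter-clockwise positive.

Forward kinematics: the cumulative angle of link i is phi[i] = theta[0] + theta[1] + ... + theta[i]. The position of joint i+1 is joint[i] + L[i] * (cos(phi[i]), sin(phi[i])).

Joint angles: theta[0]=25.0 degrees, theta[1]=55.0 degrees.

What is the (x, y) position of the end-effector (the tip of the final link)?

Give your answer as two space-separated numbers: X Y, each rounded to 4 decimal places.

Answer: 2.9620 2.6466

Derivation:
joint[0] = (0.0000, 0.0000)  (base)
link 0: phi[0] = 25 = 25 deg
  cos(25 deg) = 0.9063, sin(25 deg) = 0.4226
  joint[1] = (0.0000, 0.0000) + 3 * (0.9063, 0.4226) = (0.0000 + 2.7189, 0.0000 + 1.2679) = (2.7189, 1.2679)
link 1: phi[1] = 25 + 55 = 80 deg
  cos(80 deg) = 0.1736, sin(80 deg) = 0.9848
  joint[2] = (2.7189, 1.2679) + 1.4 * (0.1736, 0.9848) = (2.7189 + 0.2431, 1.2679 + 1.3787) = (2.9620, 2.6466)
End effector: (2.9620, 2.6466)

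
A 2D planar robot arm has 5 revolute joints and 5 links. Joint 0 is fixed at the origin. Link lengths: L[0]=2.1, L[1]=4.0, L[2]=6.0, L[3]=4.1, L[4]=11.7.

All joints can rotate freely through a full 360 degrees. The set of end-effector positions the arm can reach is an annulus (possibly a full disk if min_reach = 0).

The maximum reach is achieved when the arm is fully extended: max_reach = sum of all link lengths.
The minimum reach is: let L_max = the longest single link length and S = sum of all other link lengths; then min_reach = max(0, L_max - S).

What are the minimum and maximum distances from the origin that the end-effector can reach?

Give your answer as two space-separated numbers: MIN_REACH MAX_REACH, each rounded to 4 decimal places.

Answer: 0.0000 27.9000

Derivation:
Link lengths: [2.1, 4.0, 6.0, 4.1, 11.7]
max_reach = 2.1 + 4 + 6 + 4.1 + 11.7 = 27.9
L_max = max([2.1, 4.0, 6.0, 4.1, 11.7]) = 11.7
S (sum of others) = 27.9 - 11.7 = 16.2
min_reach = max(0, 11.7 - 16.2) = max(0, -4.5) = 0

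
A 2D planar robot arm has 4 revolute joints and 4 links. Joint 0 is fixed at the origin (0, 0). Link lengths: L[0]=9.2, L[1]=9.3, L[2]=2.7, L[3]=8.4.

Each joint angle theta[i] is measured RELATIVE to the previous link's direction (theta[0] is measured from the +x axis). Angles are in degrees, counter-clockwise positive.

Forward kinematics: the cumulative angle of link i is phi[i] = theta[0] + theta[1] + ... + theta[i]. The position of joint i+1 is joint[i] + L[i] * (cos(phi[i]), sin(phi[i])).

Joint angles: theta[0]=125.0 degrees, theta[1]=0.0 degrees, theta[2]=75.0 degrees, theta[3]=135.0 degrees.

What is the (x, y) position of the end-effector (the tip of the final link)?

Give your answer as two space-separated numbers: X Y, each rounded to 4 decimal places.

Answer: -5.5353 10.6809

Derivation:
joint[0] = (0.0000, 0.0000)  (base)
link 0: phi[0] = 125 = 125 deg
  cos(125 deg) = -0.5736, sin(125 deg) = 0.8192
  joint[1] = (0.0000, 0.0000) + 9.2 * (-0.5736, 0.8192) = (0.0000 + -5.2769, 0.0000 + 7.5362) = (-5.2769, 7.5362)
link 1: phi[1] = 125 + 0 = 125 deg
  cos(125 deg) = -0.5736, sin(125 deg) = 0.8192
  joint[2] = (-5.2769, 7.5362) + 9.3 * (-0.5736, 0.8192) = (-5.2769 + -5.3343, 7.5362 + 7.6181) = (-10.6112, 15.1543)
link 2: phi[2] = 125 + 0 + 75 = 200 deg
  cos(200 deg) = -0.9397, sin(200 deg) = -0.3420
  joint[3] = (-10.6112, 15.1543) + 2.7 * (-0.9397, -0.3420) = (-10.6112 + -2.5372, 15.1543 + -0.9235) = (-13.1483, 14.2309)
link 3: phi[3] = 125 + 0 + 75 + 135 = 335 deg
  cos(335 deg) = 0.9063, sin(335 deg) = -0.4226
  joint[4] = (-13.1483, 14.2309) + 8.4 * (0.9063, -0.4226) = (-13.1483 + 7.6130, 14.2309 + -3.5500) = (-5.5353, 10.6809)
End effector: (-5.5353, 10.6809)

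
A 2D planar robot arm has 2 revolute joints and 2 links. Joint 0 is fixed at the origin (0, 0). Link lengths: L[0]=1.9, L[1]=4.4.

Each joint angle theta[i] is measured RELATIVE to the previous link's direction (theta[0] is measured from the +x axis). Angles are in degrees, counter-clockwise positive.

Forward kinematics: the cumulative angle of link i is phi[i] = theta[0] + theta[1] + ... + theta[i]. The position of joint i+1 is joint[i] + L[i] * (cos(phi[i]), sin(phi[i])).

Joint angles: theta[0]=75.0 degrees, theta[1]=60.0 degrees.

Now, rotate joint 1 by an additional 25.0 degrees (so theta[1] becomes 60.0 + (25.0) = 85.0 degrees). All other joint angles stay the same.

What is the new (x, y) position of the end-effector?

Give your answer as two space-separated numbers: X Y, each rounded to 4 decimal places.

Answer: -3.6429 3.3401

Derivation:
joint[0] = (0.0000, 0.0000)  (base)
link 0: phi[0] = 75 = 75 deg
  cos(75 deg) = 0.2588, sin(75 deg) = 0.9659
  joint[1] = (0.0000, 0.0000) + 1.9 * (0.2588, 0.9659) = (0.0000 + 0.4918, 0.0000 + 1.8353) = (0.4918, 1.8353)
link 1: phi[1] = 75 + 85 = 160 deg
  cos(160 deg) = -0.9397, sin(160 deg) = 0.3420
  joint[2] = (0.4918, 1.8353) + 4.4 * (-0.9397, 0.3420) = (0.4918 + -4.1346, 1.8353 + 1.5049) = (-3.6429, 3.3401)
End effector: (-3.6429, 3.3401)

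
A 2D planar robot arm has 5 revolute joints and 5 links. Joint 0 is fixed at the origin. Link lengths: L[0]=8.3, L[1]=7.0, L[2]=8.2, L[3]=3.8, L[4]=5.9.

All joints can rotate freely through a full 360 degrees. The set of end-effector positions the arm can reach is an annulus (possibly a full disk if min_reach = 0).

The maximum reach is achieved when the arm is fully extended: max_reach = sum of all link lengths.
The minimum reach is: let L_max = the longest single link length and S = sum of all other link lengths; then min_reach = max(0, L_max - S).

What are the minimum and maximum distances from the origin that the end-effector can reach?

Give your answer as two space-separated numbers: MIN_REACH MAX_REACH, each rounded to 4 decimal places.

Link lengths: [8.3, 7.0, 8.2, 3.8, 5.9]
max_reach = 8.3 + 7 + 8.2 + 3.8 + 5.9 = 33.2
L_max = max([8.3, 7.0, 8.2, 3.8, 5.9]) = 8.3
S (sum of others) = 33.2 - 8.3 = 24.9
min_reach = max(0, 8.3 - 24.9) = max(0, -16.6) = 0

Answer: 0.0000 33.2000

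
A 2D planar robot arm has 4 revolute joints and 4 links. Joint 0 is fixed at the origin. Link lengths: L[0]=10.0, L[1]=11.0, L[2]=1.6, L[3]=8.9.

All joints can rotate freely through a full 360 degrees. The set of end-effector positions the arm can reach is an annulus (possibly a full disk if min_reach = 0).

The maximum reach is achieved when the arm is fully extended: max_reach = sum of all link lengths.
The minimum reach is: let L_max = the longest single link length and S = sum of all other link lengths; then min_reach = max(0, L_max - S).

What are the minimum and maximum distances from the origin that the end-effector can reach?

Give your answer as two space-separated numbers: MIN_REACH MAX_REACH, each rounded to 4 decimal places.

Answer: 0.0000 31.5000

Derivation:
Link lengths: [10.0, 11.0, 1.6, 8.9]
max_reach = 10 + 11 + 1.6 + 8.9 = 31.5
L_max = max([10.0, 11.0, 1.6, 8.9]) = 11
S (sum of others) = 31.5 - 11 = 20.5
min_reach = max(0, 11 - 20.5) = max(0, -9.5) = 0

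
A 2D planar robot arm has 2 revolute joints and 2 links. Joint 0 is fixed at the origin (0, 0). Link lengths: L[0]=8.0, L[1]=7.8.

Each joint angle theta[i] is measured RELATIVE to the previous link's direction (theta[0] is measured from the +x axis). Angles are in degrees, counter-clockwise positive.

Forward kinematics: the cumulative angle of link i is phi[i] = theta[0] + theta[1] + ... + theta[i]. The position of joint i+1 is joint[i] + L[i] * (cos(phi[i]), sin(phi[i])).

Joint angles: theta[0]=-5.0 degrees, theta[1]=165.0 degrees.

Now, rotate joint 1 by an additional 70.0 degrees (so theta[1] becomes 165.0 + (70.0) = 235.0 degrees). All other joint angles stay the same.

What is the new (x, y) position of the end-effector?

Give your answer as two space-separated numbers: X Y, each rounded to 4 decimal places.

Answer: 2.9558 -6.6724

Derivation:
joint[0] = (0.0000, 0.0000)  (base)
link 0: phi[0] = -5 = -5 deg
  cos(-5 deg) = 0.9962, sin(-5 deg) = -0.0872
  joint[1] = (0.0000, 0.0000) + 8 * (0.9962, -0.0872) = (0.0000 + 7.9696, 0.0000 + -0.6972) = (7.9696, -0.6972)
link 1: phi[1] = -5 + 235 = 230 deg
  cos(230 deg) = -0.6428, sin(230 deg) = -0.7660
  joint[2] = (7.9696, -0.6972) + 7.8 * (-0.6428, -0.7660) = (7.9696 + -5.0137, -0.6972 + -5.9751) = (2.9558, -6.6724)
End effector: (2.9558, -6.6724)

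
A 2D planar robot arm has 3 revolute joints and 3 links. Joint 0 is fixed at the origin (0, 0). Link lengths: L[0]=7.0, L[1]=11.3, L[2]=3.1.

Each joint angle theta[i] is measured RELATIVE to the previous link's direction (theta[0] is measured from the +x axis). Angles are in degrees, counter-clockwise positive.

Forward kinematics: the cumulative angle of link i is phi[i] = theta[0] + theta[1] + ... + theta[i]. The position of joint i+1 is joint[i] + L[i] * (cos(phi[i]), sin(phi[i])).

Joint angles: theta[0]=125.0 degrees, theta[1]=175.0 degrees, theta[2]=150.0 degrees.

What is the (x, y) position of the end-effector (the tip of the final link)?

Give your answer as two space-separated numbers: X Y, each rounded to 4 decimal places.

joint[0] = (0.0000, 0.0000)  (base)
link 0: phi[0] = 125 = 125 deg
  cos(125 deg) = -0.5736, sin(125 deg) = 0.8192
  joint[1] = (0.0000, 0.0000) + 7 * (-0.5736, 0.8192) = (0.0000 + -4.0150, 0.0000 + 5.7341) = (-4.0150, 5.7341)
link 1: phi[1] = 125 + 175 = 300 deg
  cos(300 deg) = 0.5000, sin(300 deg) = -0.8660
  joint[2] = (-4.0150, 5.7341) + 11.3 * (0.5000, -0.8660) = (-4.0150 + 5.6500, 5.7341 + -9.7861) = (1.6350, -4.0520)
link 2: phi[2] = 125 + 175 + 150 = 450 deg
  cos(450 deg) = 0.0000, sin(450 deg) = 1.0000
  joint[3] = (1.6350, -4.0520) + 3.1 * (0.0000, 1.0000) = (1.6350 + 0.0000, -4.0520 + 3.1000) = (1.6350, -0.9520)
End effector: (1.6350, -0.9520)

Answer: 1.6350 -0.9520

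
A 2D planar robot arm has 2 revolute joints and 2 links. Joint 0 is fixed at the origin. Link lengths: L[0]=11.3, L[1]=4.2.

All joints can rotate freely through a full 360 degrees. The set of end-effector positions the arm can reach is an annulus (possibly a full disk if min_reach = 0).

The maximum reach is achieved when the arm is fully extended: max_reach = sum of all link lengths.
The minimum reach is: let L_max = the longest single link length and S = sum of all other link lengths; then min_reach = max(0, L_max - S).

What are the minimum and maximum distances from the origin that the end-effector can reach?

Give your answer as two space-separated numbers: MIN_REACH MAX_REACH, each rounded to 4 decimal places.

Answer: 7.1000 15.5000

Derivation:
Link lengths: [11.3, 4.2]
max_reach = 11.3 + 4.2 = 15.5
L_max = max([11.3, 4.2]) = 11.3
S (sum of others) = 15.5 - 11.3 = 4.2
min_reach = max(0, 11.3 - 4.2) = max(0, 7.1) = 7.1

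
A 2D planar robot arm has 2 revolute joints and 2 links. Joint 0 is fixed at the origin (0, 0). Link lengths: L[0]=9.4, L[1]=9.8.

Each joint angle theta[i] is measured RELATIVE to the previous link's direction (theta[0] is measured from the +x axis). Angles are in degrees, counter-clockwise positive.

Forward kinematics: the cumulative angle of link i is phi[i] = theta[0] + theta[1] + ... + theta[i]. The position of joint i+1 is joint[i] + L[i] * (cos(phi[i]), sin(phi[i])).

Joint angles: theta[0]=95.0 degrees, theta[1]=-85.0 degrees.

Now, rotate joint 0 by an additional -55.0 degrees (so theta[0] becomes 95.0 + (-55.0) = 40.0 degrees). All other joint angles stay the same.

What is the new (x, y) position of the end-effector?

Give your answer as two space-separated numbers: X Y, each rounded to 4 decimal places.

Answer: 14.1305 -0.8874

Derivation:
joint[0] = (0.0000, 0.0000)  (base)
link 0: phi[0] = 40 = 40 deg
  cos(40 deg) = 0.7660, sin(40 deg) = 0.6428
  joint[1] = (0.0000, 0.0000) + 9.4 * (0.7660, 0.6428) = (0.0000 + 7.2008, 0.0000 + 6.0422) = (7.2008, 6.0422)
link 1: phi[1] = 40 + -85 = -45 deg
  cos(-45 deg) = 0.7071, sin(-45 deg) = -0.7071
  joint[2] = (7.2008, 6.0422) + 9.8 * (0.7071, -0.7071) = (7.2008 + 6.9296, 6.0422 + -6.9296) = (14.1305, -0.8874)
End effector: (14.1305, -0.8874)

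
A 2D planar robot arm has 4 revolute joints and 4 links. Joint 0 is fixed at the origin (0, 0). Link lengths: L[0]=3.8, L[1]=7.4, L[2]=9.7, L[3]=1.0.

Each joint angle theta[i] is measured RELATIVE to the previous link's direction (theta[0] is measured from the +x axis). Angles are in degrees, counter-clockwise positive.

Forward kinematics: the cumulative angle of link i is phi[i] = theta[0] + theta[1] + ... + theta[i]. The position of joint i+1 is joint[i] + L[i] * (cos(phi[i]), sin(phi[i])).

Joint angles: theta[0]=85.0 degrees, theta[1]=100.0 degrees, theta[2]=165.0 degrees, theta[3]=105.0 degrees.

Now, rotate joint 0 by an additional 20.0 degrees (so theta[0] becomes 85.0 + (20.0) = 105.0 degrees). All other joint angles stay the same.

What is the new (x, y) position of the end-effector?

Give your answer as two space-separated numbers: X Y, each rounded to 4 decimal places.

joint[0] = (0.0000, 0.0000)  (base)
link 0: phi[0] = 105 = 105 deg
  cos(105 deg) = -0.2588, sin(105 deg) = 0.9659
  joint[1] = (0.0000, 0.0000) + 3.8 * (-0.2588, 0.9659) = (0.0000 + -0.9835, 0.0000 + 3.6705) = (-0.9835, 3.6705)
link 1: phi[1] = 105 + 100 = 205 deg
  cos(205 deg) = -0.9063, sin(205 deg) = -0.4226
  joint[2] = (-0.9835, 3.6705) + 7.4 * (-0.9063, -0.4226) = (-0.9835 + -6.7067, 3.6705 + -3.1274) = (-7.6902, 0.5431)
link 2: phi[2] = 105 + 100 + 165 = 370 deg
  cos(370 deg) = 0.9848, sin(370 deg) = 0.1736
  joint[3] = (-7.6902, 0.5431) + 9.7 * (0.9848, 0.1736) = (-7.6902 + 9.5526, 0.5431 + 1.6844) = (1.8624, 2.2275)
link 3: phi[3] = 105 + 100 + 165 + 105 = 475 deg
  cos(475 deg) = -0.4226, sin(475 deg) = 0.9063
  joint[4] = (1.8624, 2.2275) + 1 * (-0.4226, 0.9063) = (1.8624 + -0.4226, 2.2275 + 0.9063) = (1.4398, 3.1338)
End effector: (1.4398, 3.1338)

Answer: 1.4398 3.1338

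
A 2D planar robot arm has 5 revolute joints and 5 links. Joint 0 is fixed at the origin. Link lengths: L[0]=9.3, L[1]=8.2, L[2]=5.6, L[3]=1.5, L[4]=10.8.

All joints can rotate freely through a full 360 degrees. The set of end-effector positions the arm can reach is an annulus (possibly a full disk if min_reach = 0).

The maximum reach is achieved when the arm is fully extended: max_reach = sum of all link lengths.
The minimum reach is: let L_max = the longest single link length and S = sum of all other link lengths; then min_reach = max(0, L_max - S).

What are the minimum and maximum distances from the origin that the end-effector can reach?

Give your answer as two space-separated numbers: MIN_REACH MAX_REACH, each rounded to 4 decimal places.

Link lengths: [9.3, 8.2, 5.6, 1.5, 10.8]
max_reach = 9.3 + 8.2 + 5.6 + 1.5 + 10.8 = 35.4
L_max = max([9.3, 8.2, 5.6, 1.5, 10.8]) = 10.8
S (sum of others) = 35.4 - 10.8 = 24.6
min_reach = max(0, 10.8 - 24.6) = max(0, -13.8) = 0

Answer: 0.0000 35.4000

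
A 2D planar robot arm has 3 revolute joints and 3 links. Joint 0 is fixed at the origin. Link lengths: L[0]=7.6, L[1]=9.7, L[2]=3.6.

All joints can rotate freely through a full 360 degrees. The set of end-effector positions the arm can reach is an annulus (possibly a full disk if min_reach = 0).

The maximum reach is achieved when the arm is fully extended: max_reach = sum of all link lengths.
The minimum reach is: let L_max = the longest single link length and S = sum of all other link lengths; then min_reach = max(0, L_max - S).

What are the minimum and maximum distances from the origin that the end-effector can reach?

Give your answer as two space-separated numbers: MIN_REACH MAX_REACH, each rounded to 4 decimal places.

Answer: 0.0000 20.9000

Derivation:
Link lengths: [7.6, 9.7, 3.6]
max_reach = 7.6 + 9.7 + 3.6 = 20.9
L_max = max([7.6, 9.7, 3.6]) = 9.7
S (sum of others) = 20.9 - 9.7 = 11.2
min_reach = max(0, 9.7 - 11.2) = max(0, -1.5) = 0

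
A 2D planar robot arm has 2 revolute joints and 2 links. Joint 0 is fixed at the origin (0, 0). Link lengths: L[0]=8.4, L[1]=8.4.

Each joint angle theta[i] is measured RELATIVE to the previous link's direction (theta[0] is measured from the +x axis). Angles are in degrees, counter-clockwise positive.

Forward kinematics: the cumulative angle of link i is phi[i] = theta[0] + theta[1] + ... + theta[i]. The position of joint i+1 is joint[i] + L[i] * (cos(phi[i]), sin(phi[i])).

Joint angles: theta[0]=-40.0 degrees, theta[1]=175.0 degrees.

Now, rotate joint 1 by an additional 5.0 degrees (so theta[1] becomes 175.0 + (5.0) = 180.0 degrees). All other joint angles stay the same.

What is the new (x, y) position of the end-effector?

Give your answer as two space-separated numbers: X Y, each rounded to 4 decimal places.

joint[0] = (0.0000, 0.0000)  (base)
link 0: phi[0] = -40 = -40 deg
  cos(-40 deg) = 0.7660, sin(-40 deg) = -0.6428
  joint[1] = (0.0000, 0.0000) + 8.4 * (0.7660, -0.6428) = (0.0000 + 6.4348, 0.0000 + -5.3994) = (6.4348, -5.3994)
link 1: phi[1] = -40 + 180 = 140 deg
  cos(140 deg) = -0.7660, sin(140 deg) = 0.6428
  joint[2] = (6.4348, -5.3994) + 8.4 * (-0.7660, 0.6428) = (6.4348 + -6.4348, -5.3994 + 5.3994) = (0.0000, 0.0000)
End effector: (0.0000, 0.0000)

Answer: 0.0000 0.0000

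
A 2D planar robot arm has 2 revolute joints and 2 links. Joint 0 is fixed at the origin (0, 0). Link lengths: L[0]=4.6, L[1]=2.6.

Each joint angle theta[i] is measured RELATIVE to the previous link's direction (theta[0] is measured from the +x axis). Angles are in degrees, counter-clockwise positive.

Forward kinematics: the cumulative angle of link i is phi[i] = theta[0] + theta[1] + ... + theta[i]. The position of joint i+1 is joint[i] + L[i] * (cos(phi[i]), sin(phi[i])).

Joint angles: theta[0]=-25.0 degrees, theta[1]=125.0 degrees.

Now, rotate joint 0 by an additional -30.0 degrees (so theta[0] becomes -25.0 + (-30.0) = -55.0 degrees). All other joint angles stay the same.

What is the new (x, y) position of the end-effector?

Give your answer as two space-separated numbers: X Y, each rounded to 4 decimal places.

joint[0] = (0.0000, 0.0000)  (base)
link 0: phi[0] = -55 = -55 deg
  cos(-55 deg) = 0.5736, sin(-55 deg) = -0.8192
  joint[1] = (0.0000, 0.0000) + 4.6 * (0.5736, -0.8192) = (0.0000 + 2.6385, 0.0000 + -3.7681) = (2.6385, -3.7681)
link 1: phi[1] = -55 + 125 = 70 deg
  cos(70 deg) = 0.3420, sin(70 deg) = 0.9397
  joint[2] = (2.6385, -3.7681) + 2.6 * (0.3420, 0.9397) = (2.6385 + 0.8893, -3.7681 + 2.4432) = (3.5277, -1.3249)
End effector: (3.5277, -1.3249)

Answer: 3.5277 -1.3249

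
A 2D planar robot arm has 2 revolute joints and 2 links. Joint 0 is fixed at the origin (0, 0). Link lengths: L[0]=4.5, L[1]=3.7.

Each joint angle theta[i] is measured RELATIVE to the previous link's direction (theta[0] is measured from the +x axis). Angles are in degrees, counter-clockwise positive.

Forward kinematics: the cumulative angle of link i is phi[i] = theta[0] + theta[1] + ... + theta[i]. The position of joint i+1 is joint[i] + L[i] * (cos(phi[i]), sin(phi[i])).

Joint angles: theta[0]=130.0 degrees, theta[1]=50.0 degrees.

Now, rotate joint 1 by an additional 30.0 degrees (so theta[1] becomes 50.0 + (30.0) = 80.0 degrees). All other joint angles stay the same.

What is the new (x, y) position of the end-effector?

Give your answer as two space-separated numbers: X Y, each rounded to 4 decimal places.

Answer: -6.0968 1.5972

Derivation:
joint[0] = (0.0000, 0.0000)  (base)
link 0: phi[0] = 130 = 130 deg
  cos(130 deg) = -0.6428, sin(130 deg) = 0.7660
  joint[1] = (0.0000, 0.0000) + 4.5 * (-0.6428, 0.7660) = (0.0000 + -2.8925, 0.0000 + 3.4472) = (-2.8925, 3.4472)
link 1: phi[1] = 130 + 80 = 210 deg
  cos(210 deg) = -0.8660, sin(210 deg) = -0.5000
  joint[2] = (-2.8925, 3.4472) + 3.7 * (-0.8660, -0.5000) = (-2.8925 + -3.2043, 3.4472 + -1.8500) = (-6.0968, 1.5972)
End effector: (-6.0968, 1.5972)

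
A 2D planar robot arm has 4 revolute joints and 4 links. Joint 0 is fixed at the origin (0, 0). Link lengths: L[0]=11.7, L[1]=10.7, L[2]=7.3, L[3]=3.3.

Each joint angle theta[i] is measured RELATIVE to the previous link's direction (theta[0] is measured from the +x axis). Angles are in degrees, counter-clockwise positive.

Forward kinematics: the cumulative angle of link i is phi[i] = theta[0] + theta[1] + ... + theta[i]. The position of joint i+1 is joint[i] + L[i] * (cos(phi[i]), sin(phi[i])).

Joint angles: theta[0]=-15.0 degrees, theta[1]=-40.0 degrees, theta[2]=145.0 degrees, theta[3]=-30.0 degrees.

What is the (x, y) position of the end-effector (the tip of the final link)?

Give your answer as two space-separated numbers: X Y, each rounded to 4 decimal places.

joint[0] = (0.0000, 0.0000)  (base)
link 0: phi[0] = -15 = -15 deg
  cos(-15 deg) = 0.9659, sin(-15 deg) = -0.2588
  joint[1] = (0.0000, 0.0000) + 11.7 * (0.9659, -0.2588) = (0.0000 + 11.3013, 0.0000 + -3.0282) = (11.3013, -3.0282)
link 1: phi[1] = -15 + -40 = -55 deg
  cos(-55 deg) = 0.5736, sin(-55 deg) = -0.8192
  joint[2] = (11.3013, -3.0282) + 10.7 * (0.5736, -0.8192) = (11.3013 + 6.1373, -3.0282 + -8.7649) = (17.4386, -11.7931)
link 2: phi[2] = -15 + -40 + 145 = 90 deg
  cos(90 deg) = 0.0000, sin(90 deg) = 1.0000
  joint[3] = (17.4386, -11.7931) + 7.3 * (0.0000, 1.0000) = (17.4386 + 0.0000, -11.7931 + 7.3000) = (17.4386, -4.4931)
link 3: phi[3] = -15 + -40 + 145 + -30 = 60 deg
  cos(60 deg) = 0.5000, sin(60 deg) = 0.8660
  joint[4] = (17.4386, -4.4931) + 3.3 * (0.5000, 0.8660) = (17.4386 + 1.6500, -4.4931 + 2.8579) = (19.0886, -1.6352)
End effector: (19.0886, -1.6352)

Answer: 19.0886 -1.6352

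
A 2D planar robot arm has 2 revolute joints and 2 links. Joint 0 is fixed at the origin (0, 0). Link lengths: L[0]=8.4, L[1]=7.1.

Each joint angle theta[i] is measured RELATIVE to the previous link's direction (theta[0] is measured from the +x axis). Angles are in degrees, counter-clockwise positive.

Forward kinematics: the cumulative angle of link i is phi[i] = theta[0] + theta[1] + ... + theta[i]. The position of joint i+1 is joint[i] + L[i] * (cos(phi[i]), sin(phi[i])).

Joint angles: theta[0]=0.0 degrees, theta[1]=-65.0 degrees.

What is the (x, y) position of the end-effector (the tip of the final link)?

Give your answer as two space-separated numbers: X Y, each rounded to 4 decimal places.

Answer: 11.4006 -6.4348

Derivation:
joint[0] = (0.0000, 0.0000)  (base)
link 0: phi[0] = 0 = 0 deg
  cos(0 deg) = 1.0000, sin(0 deg) = 0.0000
  joint[1] = (0.0000, 0.0000) + 8.4 * (1.0000, 0.0000) = (0.0000 + 8.4000, 0.0000 + 0.0000) = (8.4000, 0.0000)
link 1: phi[1] = 0 + -65 = -65 deg
  cos(-65 deg) = 0.4226, sin(-65 deg) = -0.9063
  joint[2] = (8.4000, 0.0000) + 7.1 * (0.4226, -0.9063) = (8.4000 + 3.0006, 0.0000 + -6.4348) = (11.4006, -6.4348)
End effector: (11.4006, -6.4348)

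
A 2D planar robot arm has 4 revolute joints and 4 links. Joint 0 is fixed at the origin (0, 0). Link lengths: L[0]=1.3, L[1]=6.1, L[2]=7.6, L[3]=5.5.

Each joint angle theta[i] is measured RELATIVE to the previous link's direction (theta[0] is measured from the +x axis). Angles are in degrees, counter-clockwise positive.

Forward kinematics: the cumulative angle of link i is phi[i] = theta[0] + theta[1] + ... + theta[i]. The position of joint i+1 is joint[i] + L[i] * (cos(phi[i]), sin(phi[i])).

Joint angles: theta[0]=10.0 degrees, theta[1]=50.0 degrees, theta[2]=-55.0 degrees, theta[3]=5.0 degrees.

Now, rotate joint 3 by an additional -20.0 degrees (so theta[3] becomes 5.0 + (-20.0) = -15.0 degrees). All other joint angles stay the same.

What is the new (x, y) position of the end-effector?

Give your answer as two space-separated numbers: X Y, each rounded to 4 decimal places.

Answer: 17.3178 5.2158

Derivation:
joint[0] = (0.0000, 0.0000)  (base)
link 0: phi[0] = 10 = 10 deg
  cos(10 deg) = 0.9848, sin(10 deg) = 0.1736
  joint[1] = (0.0000, 0.0000) + 1.3 * (0.9848, 0.1736) = (0.0000 + 1.2803, 0.0000 + 0.2257) = (1.2803, 0.2257)
link 1: phi[1] = 10 + 50 = 60 deg
  cos(60 deg) = 0.5000, sin(60 deg) = 0.8660
  joint[2] = (1.2803, 0.2257) + 6.1 * (0.5000, 0.8660) = (1.2803 + 3.0500, 0.2257 + 5.2828) = (4.3303, 5.5085)
link 2: phi[2] = 10 + 50 + -55 = 5 deg
  cos(5 deg) = 0.9962, sin(5 deg) = 0.0872
  joint[3] = (4.3303, 5.5085) + 7.6 * (0.9962, 0.0872) = (4.3303 + 7.5711, 5.5085 + 0.6624) = (11.9013, 6.1709)
link 3: phi[3] = 10 + 50 + -55 + -15 = -10 deg
  cos(-10 deg) = 0.9848, sin(-10 deg) = -0.1736
  joint[4] = (11.9013, 6.1709) + 5.5 * (0.9848, -0.1736) = (11.9013 + 5.4164, 6.1709 + -0.9551) = (17.3178, 5.2158)
End effector: (17.3178, 5.2158)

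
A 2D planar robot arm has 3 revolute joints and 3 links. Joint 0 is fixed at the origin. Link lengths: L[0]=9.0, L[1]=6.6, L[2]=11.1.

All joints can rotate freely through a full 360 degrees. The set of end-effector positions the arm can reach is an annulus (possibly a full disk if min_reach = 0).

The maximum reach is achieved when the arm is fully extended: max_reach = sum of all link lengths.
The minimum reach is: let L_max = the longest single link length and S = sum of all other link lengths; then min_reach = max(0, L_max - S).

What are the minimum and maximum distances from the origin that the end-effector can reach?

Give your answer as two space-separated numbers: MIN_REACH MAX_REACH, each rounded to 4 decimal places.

Answer: 0.0000 26.7000

Derivation:
Link lengths: [9.0, 6.6, 11.1]
max_reach = 9 + 6.6 + 11.1 = 26.7
L_max = max([9.0, 6.6, 11.1]) = 11.1
S (sum of others) = 26.7 - 11.1 = 15.6
min_reach = max(0, 11.1 - 15.6) = max(0, -4.5) = 0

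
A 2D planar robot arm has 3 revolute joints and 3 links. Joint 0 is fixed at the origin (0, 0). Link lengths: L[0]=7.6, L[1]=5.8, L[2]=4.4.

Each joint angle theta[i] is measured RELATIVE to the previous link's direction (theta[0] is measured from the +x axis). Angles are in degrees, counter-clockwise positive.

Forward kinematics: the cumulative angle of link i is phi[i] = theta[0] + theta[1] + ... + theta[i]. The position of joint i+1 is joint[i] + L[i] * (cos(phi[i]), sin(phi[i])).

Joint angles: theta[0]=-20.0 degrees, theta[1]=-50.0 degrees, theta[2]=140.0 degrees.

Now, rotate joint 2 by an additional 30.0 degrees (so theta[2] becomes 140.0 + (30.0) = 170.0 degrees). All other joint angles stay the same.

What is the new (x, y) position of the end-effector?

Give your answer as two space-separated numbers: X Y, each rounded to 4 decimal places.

joint[0] = (0.0000, 0.0000)  (base)
link 0: phi[0] = -20 = -20 deg
  cos(-20 deg) = 0.9397, sin(-20 deg) = -0.3420
  joint[1] = (0.0000, 0.0000) + 7.6 * (0.9397, -0.3420) = (0.0000 + 7.1417, 0.0000 + -2.5994) = (7.1417, -2.5994)
link 1: phi[1] = -20 + -50 = -70 deg
  cos(-70 deg) = 0.3420, sin(-70 deg) = -0.9397
  joint[2] = (7.1417, -2.5994) + 5.8 * (0.3420, -0.9397) = (7.1417 + 1.9837, -2.5994 + -5.4502) = (9.1254, -8.0496)
link 2: phi[2] = -20 + -50 + 170 = 100 deg
  cos(100 deg) = -0.1736, sin(100 deg) = 0.9848
  joint[3] = (9.1254, -8.0496) + 4.4 * (-0.1736, 0.9848) = (9.1254 + -0.7641, -8.0496 + 4.3332) = (8.3613, -3.7164)
End effector: (8.3613, -3.7164)

Answer: 8.3613 -3.7164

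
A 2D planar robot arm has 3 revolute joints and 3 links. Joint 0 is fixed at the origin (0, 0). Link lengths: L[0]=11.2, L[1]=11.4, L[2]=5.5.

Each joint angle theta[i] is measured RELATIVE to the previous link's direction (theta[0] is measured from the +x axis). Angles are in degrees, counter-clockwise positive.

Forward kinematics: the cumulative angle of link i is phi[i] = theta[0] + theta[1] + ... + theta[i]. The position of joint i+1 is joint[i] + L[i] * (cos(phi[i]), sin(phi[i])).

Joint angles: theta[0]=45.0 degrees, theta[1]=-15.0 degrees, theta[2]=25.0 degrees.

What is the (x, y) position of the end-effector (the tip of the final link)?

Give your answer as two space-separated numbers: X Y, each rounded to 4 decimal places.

joint[0] = (0.0000, 0.0000)  (base)
link 0: phi[0] = 45 = 45 deg
  cos(45 deg) = 0.7071, sin(45 deg) = 0.7071
  joint[1] = (0.0000, 0.0000) + 11.2 * (0.7071, 0.7071) = (0.0000 + 7.9196, 0.0000 + 7.9196) = (7.9196, 7.9196)
link 1: phi[1] = 45 + -15 = 30 deg
  cos(30 deg) = 0.8660, sin(30 deg) = 0.5000
  joint[2] = (7.9196, 7.9196) + 11.4 * (0.8660, 0.5000) = (7.9196 + 9.8727, 7.9196 + 5.7000) = (17.7923, 13.6196)
link 2: phi[2] = 45 + -15 + 25 = 55 deg
  cos(55 deg) = 0.5736, sin(55 deg) = 0.8192
  joint[3] = (17.7923, 13.6196) + 5.5 * (0.5736, 0.8192) = (17.7923 + 3.1547, 13.6196 + 4.5053) = (20.9470, 18.1249)
End effector: (20.9470, 18.1249)

Answer: 20.9470 18.1249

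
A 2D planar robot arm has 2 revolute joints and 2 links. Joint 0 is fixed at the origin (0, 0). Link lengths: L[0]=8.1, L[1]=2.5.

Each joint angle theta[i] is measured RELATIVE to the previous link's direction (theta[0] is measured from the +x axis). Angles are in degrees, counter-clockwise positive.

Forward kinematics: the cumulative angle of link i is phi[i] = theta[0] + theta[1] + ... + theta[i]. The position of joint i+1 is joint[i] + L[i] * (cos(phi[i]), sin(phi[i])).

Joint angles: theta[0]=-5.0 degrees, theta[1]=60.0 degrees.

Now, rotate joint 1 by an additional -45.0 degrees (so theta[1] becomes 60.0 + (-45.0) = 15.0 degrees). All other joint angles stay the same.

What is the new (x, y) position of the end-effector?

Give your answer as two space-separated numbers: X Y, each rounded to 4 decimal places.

Answer: 10.5312 -0.2718

Derivation:
joint[0] = (0.0000, 0.0000)  (base)
link 0: phi[0] = -5 = -5 deg
  cos(-5 deg) = 0.9962, sin(-5 deg) = -0.0872
  joint[1] = (0.0000, 0.0000) + 8.1 * (0.9962, -0.0872) = (0.0000 + 8.0692, 0.0000 + -0.7060) = (8.0692, -0.7060)
link 1: phi[1] = -5 + 15 = 10 deg
  cos(10 deg) = 0.9848, sin(10 deg) = 0.1736
  joint[2] = (8.0692, -0.7060) + 2.5 * (0.9848, 0.1736) = (8.0692 + 2.4620, -0.7060 + 0.4341) = (10.5312, -0.2718)
End effector: (10.5312, -0.2718)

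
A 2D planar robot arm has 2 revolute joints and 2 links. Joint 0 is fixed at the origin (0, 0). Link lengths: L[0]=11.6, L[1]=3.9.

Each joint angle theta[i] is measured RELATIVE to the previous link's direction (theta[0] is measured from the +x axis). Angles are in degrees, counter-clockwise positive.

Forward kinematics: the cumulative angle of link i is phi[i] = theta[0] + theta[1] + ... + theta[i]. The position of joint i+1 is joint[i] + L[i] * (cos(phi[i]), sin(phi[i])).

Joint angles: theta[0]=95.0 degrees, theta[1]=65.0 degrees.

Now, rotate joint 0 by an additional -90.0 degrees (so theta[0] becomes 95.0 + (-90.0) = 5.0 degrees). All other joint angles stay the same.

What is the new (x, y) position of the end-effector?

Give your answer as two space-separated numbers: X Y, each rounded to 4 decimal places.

joint[0] = (0.0000, 0.0000)  (base)
link 0: phi[0] = 5 = 5 deg
  cos(5 deg) = 0.9962, sin(5 deg) = 0.0872
  joint[1] = (0.0000, 0.0000) + 11.6 * (0.9962, 0.0872) = (0.0000 + 11.5559, 0.0000 + 1.0110) = (11.5559, 1.0110)
link 1: phi[1] = 5 + 65 = 70 deg
  cos(70 deg) = 0.3420, sin(70 deg) = 0.9397
  joint[2] = (11.5559, 1.0110) + 3.9 * (0.3420, 0.9397) = (11.5559 + 1.3339, 1.0110 + 3.6648) = (12.8897, 4.6758)
End effector: (12.8897, 4.6758)

Answer: 12.8897 4.6758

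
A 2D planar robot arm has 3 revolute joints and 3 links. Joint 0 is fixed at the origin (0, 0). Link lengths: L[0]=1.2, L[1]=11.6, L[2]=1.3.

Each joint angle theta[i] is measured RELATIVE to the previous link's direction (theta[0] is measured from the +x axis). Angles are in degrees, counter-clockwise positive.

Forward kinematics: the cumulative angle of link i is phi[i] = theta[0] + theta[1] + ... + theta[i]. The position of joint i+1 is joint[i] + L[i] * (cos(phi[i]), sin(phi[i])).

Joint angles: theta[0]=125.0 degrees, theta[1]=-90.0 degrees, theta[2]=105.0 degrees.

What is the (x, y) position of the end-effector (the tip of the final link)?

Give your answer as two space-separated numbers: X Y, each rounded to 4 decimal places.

joint[0] = (0.0000, 0.0000)  (base)
link 0: phi[0] = 125 = 125 deg
  cos(125 deg) = -0.5736, sin(125 deg) = 0.8192
  joint[1] = (0.0000, 0.0000) + 1.2 * (-0.5736, 0.8192) = (0.0000 + -0.6883, 0.0000 + 0.9830) = (-0.6883, 0.9830)
link 1: phi[1] = 125 + -90 = 35 deg
  cos(35 deg) = 0.8192, sin(35 deg) = 0.5736
  joint[2] = (-0.6883, 0.9830) + 11.6 * (0.8192, 0.5736) = (-0.6883 + 9.5022, 0.9830 + 6.6535) = (8.8139, 7.6365)
link 2: phi[2] = 125 + -90 + 105 = 140 deg
  cos(140 deg) = -0.7660, sin(140 deg) = 0.6428
  joint[3] = (8.8139, 7.6365) + 1.3 * (-0.7660, 0.6428) = (8.8139 + -0.9959, 7.6365 + 0.8356) = (7.8180, 8.4721)
End effector: (7.8180, 8.4721)

Answer: 7.8180 8.4721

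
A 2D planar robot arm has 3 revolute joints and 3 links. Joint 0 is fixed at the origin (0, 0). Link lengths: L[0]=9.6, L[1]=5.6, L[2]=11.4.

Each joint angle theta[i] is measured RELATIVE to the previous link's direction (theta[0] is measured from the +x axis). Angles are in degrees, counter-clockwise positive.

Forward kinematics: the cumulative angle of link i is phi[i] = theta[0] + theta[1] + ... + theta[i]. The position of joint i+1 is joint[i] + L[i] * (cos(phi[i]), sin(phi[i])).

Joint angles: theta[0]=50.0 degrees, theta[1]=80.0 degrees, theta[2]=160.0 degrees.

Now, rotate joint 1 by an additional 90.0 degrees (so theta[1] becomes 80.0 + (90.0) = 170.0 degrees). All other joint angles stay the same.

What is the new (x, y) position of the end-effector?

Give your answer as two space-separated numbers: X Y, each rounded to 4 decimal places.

joint[0] = (0.0000, 0.0000)  (base)
link 0: phi[0] = 50 = 50 deg
  cos(50 deg) = 0.6428, sin(50 deg) = 0.7660
  joint[1] = (0.0000, 0.0000) + 9.6 * (0.6428, 0.7660) = (0.0000 + 6.1708, 0.0000 + 7.3540) = (6.1708, 7.3540)
link 1: phi[1] = 50 + 170 = 220 deg
  cos(220 deg) = -0.7660, sin(220 deg) = -0.6428
  joint[2] = (6.1708, 7.3540) + 5.6 * (-0.7660, -0.6428) = (6.1708 + -4.2898, 7.3540 + -3.5996) = (1.8809, 3.7544)
link 2: phi[2] = 50 + 170 + 160 = 380 deg
  cos(380 deg) = 0.9397, sin(380 deg) = 0.3420
  joint[3] = (1.8809, 3.7544) + 11.4 * (0.9397, 0.3420) = (1.8809 + 10.7125, 3.7544 + 3.8990) = (12.5934, 7.6534)
End effector: (12.5934, 7.6534)

Answer: 12.5934 7.6534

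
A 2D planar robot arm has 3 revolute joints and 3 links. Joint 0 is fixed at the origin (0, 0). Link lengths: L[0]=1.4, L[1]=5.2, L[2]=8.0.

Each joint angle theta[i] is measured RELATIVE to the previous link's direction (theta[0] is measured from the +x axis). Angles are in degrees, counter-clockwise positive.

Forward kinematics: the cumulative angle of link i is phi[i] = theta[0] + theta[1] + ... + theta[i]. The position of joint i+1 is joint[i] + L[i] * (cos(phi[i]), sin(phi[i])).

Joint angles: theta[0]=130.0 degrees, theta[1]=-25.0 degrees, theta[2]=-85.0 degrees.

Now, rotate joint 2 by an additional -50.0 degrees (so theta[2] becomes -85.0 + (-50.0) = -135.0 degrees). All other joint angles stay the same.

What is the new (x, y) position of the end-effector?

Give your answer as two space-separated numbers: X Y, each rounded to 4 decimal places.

joint[0] = (0.0000, 0.0000)  (base)
link 0: phi[0] = 130 = 130 deg
  cos(130 deg) = -0.6428, sin(130 deg) = 0.7660
  joint[1] = (0.0000, 0.0000) + 1.4 * (-0.6428, 0.7660) = (0.0000 + -0.8999, 0.0000 + 1.0725) = (-0.8999, 1.0725)
link 1: phi[1] = 130 + -25 = 105 deg
  cos(105 deg) = -0.2588, sin(105 deg) = 0.9659
  joint[2] = (-0.8999, 1.0725) + 5.2 * (-0.2588, 0.9659) = (-0.8999 + -1.3459, 1.0725 + 5.0228) = (-2.2458, 6.0953)
link 2: phi[2] = 130 + -25 + -135 = -30 deg
  cos(-30 deg) = 0.8660, sin(-30 deg) = -0.5000
  joint[3] = (-2.2458, 6.0953) + 8 * (0.8660, -0.5000) = (-2.2458 + 6.9282, 6.0953 + -4.0000) = (4.6824, 2.0953)
End effector: (4.6824, 2.0953)

Answer: 4.6824 2.0953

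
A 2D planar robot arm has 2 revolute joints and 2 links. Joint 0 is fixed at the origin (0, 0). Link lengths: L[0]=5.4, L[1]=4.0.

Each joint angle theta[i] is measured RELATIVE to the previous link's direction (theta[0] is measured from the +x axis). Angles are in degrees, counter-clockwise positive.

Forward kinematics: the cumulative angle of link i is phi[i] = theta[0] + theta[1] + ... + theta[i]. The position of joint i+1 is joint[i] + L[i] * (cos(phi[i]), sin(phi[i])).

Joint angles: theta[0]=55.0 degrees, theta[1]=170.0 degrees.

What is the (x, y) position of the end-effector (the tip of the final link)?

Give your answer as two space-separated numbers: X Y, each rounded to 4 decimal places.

Answer: 0.2689 1.5950

Derivation:
joint[0] = (0.0000, 0.0000)  (base)
link 0: phi[0] = 55 = 55 deg
  cos(55 deg) = 0.5736, sin(55 deg) = 0.8192
  joint[1] = (0.0000, 0.0000) + 5.4 * (0.5736, 0.8192) = (0.0000 + 3.0973, 0.0000 + 4.4234) = (3.0973, 4.4234)
link 1: phi[1] = 55 + 170 = 225 deg
  cos(225 deg) = -0.7071, sin(225 deg) = -0.7071
  joint[2] = (3.0973, 4.4234) + 4 * (-0.7071, -0.7071) = (3.0973 + -2.8284, 4.4234 + -2.8284) = (0.2689, 1.5950)
End effector: (0.2689, 1.5950)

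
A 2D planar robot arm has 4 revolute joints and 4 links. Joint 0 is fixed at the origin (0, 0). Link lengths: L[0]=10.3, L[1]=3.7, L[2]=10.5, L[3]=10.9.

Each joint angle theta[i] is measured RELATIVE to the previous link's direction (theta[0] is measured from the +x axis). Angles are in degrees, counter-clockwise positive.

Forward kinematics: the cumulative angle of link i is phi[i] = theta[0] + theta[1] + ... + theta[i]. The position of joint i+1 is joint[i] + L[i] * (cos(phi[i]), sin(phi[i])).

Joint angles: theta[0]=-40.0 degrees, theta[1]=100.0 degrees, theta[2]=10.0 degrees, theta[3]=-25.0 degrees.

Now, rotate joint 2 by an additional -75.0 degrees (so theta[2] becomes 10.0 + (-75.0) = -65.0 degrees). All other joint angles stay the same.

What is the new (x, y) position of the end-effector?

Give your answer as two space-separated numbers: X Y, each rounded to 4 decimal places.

joint[0] = (0.0000, 0.0000)  (base)
link 0: phi[0] = -40 = -40 deg
  cos(-40 deg) = 0.7660, sin(-40 deg) = -0.6428
  joint[1] = (0.0000, 0.0000) + 10.3 * (0.7660, -0.6428) = (0.0000 + 7.8903, 0.0000 + -6.6207) = (7.8903, -6.6207)
link 1: phi[1] = -40 + 100 = 60 deg
  cos(60 deg) = 0.5000, sin(60 deg) = 0.8660
  joint[2] = (7.8903, -6.6207) + 3.7 * (0.5000, 0.8660) = (7.8903 + 1.8500, -6.6207 + 3.2043) = (9.7403, -3.4164)
link 2: phi[2] = -40 + 100 + -65 = -5 deg
  cos(-5 deg) = 0.9962, sin(-5 deg) = -0.0872
  joint[3] = (9.7403, -3.4164) + 10.5 * (0.9962, -0.0872) = (9.7403 + 10.4600, -3.4164 + -0.9151) = (20.2003, -4.3316)
link 3: phi[3] = -40 + 100 + -65 + -25 = -30 deg
  cos(-30 deg) = 0.8660, sin(-30 deg) = -0.5000
  joint[4] = (20.2003, -4.3316) + 10.9 * (0.8660, -0.5000) = (20.2003 + 9.4397, -4.3316 + -5.4500) = (29.6400, -9.7816)
End effector: (29.6400, -9.7816)

Answer: 29.6400 -9.7816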